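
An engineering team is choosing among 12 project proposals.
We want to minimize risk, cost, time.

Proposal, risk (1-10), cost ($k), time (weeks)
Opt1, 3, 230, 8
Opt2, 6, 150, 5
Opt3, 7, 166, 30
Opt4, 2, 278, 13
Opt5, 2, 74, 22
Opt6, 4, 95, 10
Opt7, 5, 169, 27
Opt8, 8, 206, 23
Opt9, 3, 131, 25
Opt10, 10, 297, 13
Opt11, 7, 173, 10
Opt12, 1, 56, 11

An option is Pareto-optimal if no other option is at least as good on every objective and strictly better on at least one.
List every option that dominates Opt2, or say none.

Opt1: worse on cost (230 vs 150).
Opt3: worse on risk (7 vs 6).
Opt4: worse on cost (278 vs 150).
Opt5: worse on time (22 vs 5).
Opt6: worse on time (10 vs 5).
Opt7: worse on cost (169 vs 150).
Opt8: worse on risk (8 vs 6).
Opt9: worse on time (25 vs 5).
Opt10: worse on risk (10 vs 6).
Opt11: worse on risk (7 vs 6).
Opt12: worse on time (11 vs 5).
No option dominates Opt2.

none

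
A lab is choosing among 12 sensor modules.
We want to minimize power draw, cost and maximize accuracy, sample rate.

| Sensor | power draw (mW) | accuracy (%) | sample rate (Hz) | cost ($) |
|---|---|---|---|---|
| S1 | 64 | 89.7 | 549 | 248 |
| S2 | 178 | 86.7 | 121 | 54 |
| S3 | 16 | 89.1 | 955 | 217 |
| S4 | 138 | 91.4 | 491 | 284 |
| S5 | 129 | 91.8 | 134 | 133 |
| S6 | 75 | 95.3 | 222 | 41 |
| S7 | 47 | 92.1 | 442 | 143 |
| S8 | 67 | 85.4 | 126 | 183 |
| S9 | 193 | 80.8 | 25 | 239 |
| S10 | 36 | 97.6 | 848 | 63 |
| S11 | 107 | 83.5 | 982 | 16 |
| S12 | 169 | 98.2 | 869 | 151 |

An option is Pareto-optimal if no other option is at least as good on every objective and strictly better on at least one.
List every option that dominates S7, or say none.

S10: power draw 36≤47, accuracy 97.6≥92.1, sample rate 848≥442, cost 63≤143 — dominates S7.
Others (S1, S2, S3, S4, S5, S6, S8, S9, S11, S12) are each worse than S7 on at least one objective.

S10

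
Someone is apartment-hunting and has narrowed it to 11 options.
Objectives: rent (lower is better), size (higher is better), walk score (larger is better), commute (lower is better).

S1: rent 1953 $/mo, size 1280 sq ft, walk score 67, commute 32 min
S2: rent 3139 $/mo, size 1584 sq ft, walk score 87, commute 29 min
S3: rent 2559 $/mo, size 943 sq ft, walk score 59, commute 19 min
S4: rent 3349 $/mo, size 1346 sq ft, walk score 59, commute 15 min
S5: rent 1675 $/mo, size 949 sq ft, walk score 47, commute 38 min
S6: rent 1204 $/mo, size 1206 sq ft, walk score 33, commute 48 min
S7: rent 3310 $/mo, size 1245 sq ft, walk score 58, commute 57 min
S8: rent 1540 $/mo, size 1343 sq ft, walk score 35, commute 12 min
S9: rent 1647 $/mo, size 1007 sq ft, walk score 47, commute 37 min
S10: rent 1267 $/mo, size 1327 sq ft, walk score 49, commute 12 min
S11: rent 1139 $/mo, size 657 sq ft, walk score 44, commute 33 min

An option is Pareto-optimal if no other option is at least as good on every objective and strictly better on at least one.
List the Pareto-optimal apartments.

S1: not dominated.
S2: not dominated (best size).
S3: not dominated.
S4: not dominated.
S5: dominated by S9 (rent 1647≤1675, size 1007≥949, walk score 47≥47, commute 37≤38).
S6: not dominated.
S7: dominated by S1 (rent 1953≤3310, size 1280≥1245, walk score 67≥58, commute 32≤57).
S8: not dominated.
S9: dominated by S10 (rent 1267≤1647, size 1327≥1007, walk score 49≥47, commute 12≤37).
S10: not dominated.
S11: not dominated (best rent).

S1, S2, S3, S4, S6, S8, S10, S11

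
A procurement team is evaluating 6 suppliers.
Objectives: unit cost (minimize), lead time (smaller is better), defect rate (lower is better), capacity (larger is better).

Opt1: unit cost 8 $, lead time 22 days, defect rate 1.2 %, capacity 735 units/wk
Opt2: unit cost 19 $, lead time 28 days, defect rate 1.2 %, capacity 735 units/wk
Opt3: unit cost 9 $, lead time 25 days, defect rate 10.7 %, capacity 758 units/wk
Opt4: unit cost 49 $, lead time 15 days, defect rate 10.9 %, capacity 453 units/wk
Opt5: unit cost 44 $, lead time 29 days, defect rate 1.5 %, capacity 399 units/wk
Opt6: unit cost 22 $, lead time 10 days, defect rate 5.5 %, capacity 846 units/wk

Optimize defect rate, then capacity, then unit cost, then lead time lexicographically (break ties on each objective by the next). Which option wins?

Opt1

First minimize defect rate: best is 1.2, kept {Opt1, Opt2}.
Then maximize capacity: best is 735, kept {Opt1, Opt2}.
Then minimize unit cost: best is 8, kept {Opt1}.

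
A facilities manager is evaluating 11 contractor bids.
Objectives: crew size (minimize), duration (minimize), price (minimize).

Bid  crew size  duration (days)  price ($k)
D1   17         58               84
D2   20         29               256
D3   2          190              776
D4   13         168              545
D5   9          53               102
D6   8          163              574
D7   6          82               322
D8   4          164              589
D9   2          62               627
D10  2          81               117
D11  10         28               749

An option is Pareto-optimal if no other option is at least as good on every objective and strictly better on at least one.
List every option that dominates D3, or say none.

D9: crew size 2≤2, duration 62≤190, price 627≤776 — dominates D3.
D10: crew size 2≤2, duration 81≤190, price 117≤776 — dominates D3.
Others (D1, D2, D4, D5, D6, D7, D8, D11) are each worse than D3 on at least one objective.

D9, D10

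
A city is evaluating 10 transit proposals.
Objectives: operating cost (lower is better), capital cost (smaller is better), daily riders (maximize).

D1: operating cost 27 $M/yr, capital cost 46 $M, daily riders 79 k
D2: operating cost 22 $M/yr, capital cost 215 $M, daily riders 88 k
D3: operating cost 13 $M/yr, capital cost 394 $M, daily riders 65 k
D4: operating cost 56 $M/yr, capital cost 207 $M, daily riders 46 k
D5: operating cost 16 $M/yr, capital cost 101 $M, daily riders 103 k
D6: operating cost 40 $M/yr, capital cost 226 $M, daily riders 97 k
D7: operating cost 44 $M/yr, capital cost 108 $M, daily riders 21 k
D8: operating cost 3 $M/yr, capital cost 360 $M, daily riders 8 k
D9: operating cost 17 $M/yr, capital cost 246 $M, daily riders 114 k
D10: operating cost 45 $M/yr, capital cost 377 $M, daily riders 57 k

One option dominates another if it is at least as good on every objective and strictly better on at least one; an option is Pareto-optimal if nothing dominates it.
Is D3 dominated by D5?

No

D5 vs D3: D5 is worse on operating cost (16 vs 13), so it does not dominate D3.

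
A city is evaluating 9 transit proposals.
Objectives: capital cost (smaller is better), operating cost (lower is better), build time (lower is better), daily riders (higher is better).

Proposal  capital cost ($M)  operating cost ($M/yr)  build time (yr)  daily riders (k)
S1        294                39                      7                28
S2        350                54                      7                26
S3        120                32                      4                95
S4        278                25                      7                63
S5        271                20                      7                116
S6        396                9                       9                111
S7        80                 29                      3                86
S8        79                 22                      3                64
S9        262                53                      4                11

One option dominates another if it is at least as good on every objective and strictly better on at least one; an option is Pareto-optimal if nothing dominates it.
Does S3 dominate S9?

Yes

S3 vs S9: capital cost 120≤262, operating cost 32≤53, build time 4≤4, daily riders 95≥11 — S3 is at least as good on every objective with at least one strict improvement.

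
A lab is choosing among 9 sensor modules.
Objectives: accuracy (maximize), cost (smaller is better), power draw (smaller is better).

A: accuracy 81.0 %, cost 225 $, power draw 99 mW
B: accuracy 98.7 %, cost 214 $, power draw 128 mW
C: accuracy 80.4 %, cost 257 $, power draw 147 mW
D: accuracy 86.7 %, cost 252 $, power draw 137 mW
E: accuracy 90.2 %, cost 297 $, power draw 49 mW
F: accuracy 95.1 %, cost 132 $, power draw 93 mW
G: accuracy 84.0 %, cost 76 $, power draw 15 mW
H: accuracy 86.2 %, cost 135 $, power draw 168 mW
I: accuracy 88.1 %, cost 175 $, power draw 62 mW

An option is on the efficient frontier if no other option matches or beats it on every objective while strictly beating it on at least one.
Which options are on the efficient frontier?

B, E, F, G, I

A: dominated by F (accuracy 95.1≥81.0, cost 132≤225, power draw 93≤99).
B: not dominated (best accuracy).
C: dominated by A (accuracy 81.0≥80.4, cost 225≤257, power draw 99≤147).
D: dominated by B (accuracy 98.7≥86.7, cost 214≤252, power draw 128≤137).
E: not dominated.
F: not dominated.
G: not dominated (best cost).
H: dominated by F (accuracy 95.1≥86.2, cost 132≤135, power draw 93≤168).
I: not dominated.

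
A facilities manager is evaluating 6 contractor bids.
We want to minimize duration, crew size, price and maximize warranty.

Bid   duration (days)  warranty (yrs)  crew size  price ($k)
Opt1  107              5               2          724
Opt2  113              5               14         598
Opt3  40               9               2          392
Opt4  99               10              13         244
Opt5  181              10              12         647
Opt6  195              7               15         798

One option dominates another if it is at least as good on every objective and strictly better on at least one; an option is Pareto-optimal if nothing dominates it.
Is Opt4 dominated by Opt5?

No

Opt5 vs Opt4: Opt5 is worse on duration (181 vs 99), so it does not dominate Opt4.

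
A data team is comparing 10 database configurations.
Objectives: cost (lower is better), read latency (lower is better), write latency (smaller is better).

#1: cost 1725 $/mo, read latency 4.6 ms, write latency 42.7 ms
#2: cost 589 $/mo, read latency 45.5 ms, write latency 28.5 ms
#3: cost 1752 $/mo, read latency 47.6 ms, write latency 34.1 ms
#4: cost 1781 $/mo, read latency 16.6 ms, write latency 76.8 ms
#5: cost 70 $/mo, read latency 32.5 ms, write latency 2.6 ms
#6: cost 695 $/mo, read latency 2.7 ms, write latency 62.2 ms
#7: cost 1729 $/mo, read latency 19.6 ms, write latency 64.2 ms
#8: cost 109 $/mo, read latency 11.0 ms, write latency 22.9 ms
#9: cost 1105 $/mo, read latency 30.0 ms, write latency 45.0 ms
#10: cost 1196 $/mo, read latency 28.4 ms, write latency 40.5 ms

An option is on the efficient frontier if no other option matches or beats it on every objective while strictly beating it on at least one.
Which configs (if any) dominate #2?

#5: cost 70≤589, read latency 32.5≤45.5, write latency 2.6≤28.5 — dominates #2.
#8: cost 109≤589, read latency 11.0≤45.5, write latency 22.9≤28.5 — dominates #2.
Others (#1, #3, #4, #6, #7, #9, #10) are each worse than #2 on at least one objective.

#5, #8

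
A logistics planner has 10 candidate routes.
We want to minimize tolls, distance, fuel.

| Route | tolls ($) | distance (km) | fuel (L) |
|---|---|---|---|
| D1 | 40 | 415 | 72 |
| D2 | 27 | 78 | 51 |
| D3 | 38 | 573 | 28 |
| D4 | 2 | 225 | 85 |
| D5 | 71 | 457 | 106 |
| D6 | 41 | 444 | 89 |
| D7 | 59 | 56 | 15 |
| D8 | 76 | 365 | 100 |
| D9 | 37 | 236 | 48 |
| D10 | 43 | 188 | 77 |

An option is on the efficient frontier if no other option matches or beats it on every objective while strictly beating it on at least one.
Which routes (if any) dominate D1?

D2, D9

D2: tolls 27≤40, distance 78≤415, fuel 51≤72 — dominates D1.
D9: tolls 37≤40, distance 236≤415, fuel 48≤72 — dominates D1.
Others (D3, D4, D5, D6, D7, D8, D10) are each worse than D1 on at least one objective.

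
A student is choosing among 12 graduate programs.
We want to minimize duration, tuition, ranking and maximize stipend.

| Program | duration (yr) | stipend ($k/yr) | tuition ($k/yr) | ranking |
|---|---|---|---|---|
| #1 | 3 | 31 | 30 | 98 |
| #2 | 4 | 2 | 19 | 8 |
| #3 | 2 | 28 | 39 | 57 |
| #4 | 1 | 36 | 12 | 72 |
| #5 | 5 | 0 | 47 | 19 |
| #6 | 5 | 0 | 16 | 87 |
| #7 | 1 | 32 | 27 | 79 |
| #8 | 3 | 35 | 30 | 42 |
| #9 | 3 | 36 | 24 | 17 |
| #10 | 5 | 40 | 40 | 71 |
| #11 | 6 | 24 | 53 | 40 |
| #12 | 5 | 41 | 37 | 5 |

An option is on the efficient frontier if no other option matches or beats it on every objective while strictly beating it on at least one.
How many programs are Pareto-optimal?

#1: dominated by #4 (duration 1≤3, stipend 36≥31, tuition 12≤30, ranking 72≤98).
#2: not dominated.
#3: not dominated.
#4: not dominated (best tuition).
#5: dominated by #2 (duration 4≤5, stipend 2≥0, tuition 19≤47, ranking 8≤19).
#6: dominated by #4 (duration 1≤5, stipend 36≥0, tuition 12≤16, ranking 72≤87).
#7: dominated by #4 (duration 1≤1, stipend 36≥32, tuition 12≤27, ranking 72≤79).
#8: dominated by #9 (duration 3≤3, stipend 36≥35, tuition 24≤30, ranking 17≤42).
#9: not dominated.
#10: dominated by #12 (duration 5≤5, stipend 41≥40, tuition 37≤40, ranking 5≤71).
#11: dominated by #9 (duration 3≤6, stipend 36≥24, tuition 24≤53, ranking 17≤40).
#12: not dominated (best stipend).
Pareto-optimal: #2, #3, #4, #9, #12 → 5.

5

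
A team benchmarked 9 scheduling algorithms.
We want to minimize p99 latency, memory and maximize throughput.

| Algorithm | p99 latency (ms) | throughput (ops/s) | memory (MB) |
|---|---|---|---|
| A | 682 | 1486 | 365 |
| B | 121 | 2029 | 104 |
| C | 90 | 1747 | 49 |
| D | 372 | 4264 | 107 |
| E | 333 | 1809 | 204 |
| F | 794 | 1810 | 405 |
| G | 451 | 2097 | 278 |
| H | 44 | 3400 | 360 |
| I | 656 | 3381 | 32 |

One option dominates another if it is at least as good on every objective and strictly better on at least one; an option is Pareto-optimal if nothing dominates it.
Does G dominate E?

No

G vs E: G is worse on p99 latency (451 vs 333), so it does not dominate E.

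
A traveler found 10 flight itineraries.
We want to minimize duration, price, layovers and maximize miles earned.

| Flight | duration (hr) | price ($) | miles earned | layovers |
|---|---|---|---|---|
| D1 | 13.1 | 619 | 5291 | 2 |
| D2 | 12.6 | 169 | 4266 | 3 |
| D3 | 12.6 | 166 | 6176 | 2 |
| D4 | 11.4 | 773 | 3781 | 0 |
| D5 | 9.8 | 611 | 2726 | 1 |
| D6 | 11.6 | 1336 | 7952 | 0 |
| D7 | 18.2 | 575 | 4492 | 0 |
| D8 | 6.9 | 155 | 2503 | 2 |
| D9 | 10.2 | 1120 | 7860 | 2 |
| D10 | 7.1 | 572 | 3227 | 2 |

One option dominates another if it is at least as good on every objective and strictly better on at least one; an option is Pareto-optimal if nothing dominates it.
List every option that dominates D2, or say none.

D3: duration 12.6≤12.6, price 166≤169, miles earned 6176≥4266, layovers 2≤3 — dominates D2.
Others (D1, D4, D5, D6, D7, D8, D9, D10) are each worse than D2 on at least one objective.

D3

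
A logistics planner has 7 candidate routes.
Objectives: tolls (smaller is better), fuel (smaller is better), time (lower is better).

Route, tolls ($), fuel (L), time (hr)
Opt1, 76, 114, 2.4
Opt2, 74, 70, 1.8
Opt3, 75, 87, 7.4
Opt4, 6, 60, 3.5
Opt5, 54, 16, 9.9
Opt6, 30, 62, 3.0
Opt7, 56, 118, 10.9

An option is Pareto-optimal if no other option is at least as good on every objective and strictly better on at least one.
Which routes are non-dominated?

Opt2, Opt4, Opt5, Opt6

Opt1: dominated by Opt2 (tolls 74≤76, fuel 70≤114, time 1.8≤2.4).
Opt2: not dominated (best time).
Opt3: dominated by Opt2 (tolls 74≤75, fuel 70≤87, time 1.8≤7.4).
Opt4: not dominated (best tolls).
Opt5: not dominated (best fuel).
Opt6: not dominated.
Opt7: dominated by Opt4 (tolls 6≤56, fuel 60≤118, time 3.5≤10.9).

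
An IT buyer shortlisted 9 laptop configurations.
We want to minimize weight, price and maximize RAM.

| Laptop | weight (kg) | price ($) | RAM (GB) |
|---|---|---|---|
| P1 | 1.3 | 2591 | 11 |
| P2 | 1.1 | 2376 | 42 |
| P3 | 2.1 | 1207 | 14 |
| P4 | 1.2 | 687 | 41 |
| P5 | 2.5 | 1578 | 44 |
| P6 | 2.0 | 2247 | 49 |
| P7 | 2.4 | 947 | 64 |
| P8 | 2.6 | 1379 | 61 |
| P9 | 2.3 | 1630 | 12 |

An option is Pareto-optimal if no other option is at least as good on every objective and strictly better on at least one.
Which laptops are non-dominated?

P1: dominated by P2 (weight 1.1≤1.3, price 2376≤2591, RAM 42≥11).
P2: not dominated (best weight).
P3: dominated by P4 (weight 1.2≤2.1, price 687≤1207, RAM 41≥14).
P4: not dominated (best price).
P5: dominated by P7 (weight 2.4≤2.5, price 947≤1578, RAM 64≥44).
P6: not dominated.
P7: not dominated (best RAM).
P8: dominated by P7 (weight 2.4≤2.6, price 947≤1379, RAM 64≥61).
P9: dominated by P3 (weight 2.1≤2.3, price 1207≤1630, RAM 14≥12).

P2, P4, P6, P7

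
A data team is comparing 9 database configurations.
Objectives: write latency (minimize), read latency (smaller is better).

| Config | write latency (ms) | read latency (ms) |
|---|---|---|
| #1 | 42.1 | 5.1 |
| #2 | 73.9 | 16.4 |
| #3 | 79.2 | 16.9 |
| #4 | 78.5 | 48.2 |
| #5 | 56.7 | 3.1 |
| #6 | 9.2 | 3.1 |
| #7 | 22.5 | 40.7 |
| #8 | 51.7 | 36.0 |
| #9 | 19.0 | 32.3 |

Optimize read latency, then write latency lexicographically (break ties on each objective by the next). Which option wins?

First minimize read latency: best is 3.1, kept {#5, #6}.
Then minimize write latency: best is 9.2, kept {#6}.

#6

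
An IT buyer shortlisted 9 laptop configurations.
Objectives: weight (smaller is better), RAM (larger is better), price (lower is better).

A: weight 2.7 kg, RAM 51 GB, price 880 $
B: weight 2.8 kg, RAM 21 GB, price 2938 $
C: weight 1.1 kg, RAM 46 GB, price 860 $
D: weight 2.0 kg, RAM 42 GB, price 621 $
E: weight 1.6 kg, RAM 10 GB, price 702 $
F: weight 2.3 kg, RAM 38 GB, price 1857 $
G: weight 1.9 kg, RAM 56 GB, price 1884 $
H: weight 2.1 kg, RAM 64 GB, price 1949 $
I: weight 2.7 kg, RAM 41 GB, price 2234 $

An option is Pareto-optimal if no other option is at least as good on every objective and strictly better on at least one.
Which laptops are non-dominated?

A: not dominated.
B: dominated by A (weight 2.7≤2.8, RAM 51≥21, price 880≤2938).
C: not dominated (best weight).
D: not dominated (best price).
E: not dominated.
F: dominated by C (weight 1.1≤2.3, RAM 46≥38, price 860≤1857).
G: not dominated.
H: not dominated (best RAM).
I: dominated by A (weight 2.7≤2.7, RAM 51≥41, price 880≤2234).

A, C, D, E, G, H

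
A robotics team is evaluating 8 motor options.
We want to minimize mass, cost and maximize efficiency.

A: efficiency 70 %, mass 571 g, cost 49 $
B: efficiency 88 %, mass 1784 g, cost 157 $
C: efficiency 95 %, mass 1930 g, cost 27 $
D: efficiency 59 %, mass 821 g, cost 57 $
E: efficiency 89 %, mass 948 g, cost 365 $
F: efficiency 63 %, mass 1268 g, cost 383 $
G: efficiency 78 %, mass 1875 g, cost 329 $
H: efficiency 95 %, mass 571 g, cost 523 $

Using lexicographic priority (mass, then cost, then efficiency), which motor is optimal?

A

First minimize mass: best is 571, kept {A, H}.
Then minimize cost: best is 49, kept {A}.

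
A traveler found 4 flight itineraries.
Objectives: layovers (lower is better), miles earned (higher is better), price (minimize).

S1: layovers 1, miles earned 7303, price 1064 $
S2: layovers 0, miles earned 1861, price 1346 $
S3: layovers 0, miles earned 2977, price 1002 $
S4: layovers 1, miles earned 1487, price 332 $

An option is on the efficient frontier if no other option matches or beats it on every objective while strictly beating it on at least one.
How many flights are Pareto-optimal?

3

S1: not dominated (best miles earned).
S2: dominated by S3 (layovers 0≤0, miles earned 2977≥1861, price 1002≤1346).
S3: not dominated.
S4: not dominated (best price).
Pareto-optimal: S1, S3, S4 → 3.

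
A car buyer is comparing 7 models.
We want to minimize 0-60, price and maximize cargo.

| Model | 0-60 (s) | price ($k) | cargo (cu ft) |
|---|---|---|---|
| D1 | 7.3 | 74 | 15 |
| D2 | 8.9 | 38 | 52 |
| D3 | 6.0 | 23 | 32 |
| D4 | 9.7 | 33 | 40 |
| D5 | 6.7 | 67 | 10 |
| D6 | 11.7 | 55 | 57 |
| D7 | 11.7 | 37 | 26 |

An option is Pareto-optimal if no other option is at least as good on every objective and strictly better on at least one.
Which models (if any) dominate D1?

D3: 0-60 6.0≤7.3, price 23≤74, cargo 32≥15 — dominates D1.
Others (D2, D4, D5, D6, D7) are each worse than D1 on at least one objective.

D3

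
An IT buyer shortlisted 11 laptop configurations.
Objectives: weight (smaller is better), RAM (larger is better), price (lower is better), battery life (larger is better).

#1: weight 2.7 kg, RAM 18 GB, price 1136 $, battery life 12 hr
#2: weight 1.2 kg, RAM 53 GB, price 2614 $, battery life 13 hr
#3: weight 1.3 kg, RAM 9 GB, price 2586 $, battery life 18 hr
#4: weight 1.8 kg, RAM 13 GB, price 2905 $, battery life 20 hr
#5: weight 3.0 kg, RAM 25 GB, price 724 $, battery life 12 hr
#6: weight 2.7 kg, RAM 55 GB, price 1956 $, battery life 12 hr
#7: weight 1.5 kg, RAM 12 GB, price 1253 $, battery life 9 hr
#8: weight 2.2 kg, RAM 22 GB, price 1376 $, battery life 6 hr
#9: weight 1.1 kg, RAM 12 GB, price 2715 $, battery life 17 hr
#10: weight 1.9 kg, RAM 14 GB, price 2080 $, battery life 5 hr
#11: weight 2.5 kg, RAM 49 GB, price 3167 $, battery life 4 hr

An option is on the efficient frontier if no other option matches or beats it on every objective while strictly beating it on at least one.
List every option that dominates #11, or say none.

#2: weight 1.2≤2.5, RAM 53≥49, price 2614≤3167, battery life 13≥4 — dominates #11.
Others (#1, #3, #4, #5, #6, #7, #8, #9, #10) are each worse than #11 on at least one objective.

#2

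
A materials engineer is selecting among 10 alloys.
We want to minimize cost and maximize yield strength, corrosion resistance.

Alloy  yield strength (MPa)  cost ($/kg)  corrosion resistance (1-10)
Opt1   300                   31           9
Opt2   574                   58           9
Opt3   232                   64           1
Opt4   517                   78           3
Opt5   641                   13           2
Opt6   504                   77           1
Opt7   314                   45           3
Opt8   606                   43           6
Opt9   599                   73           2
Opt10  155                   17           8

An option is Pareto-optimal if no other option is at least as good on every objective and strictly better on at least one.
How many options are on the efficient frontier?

5

Opt1: not dominated.
Opt2: not dominated.
Opt3: dominated by Opt1 (yield strength 300≥232, cost 31≤64, corrosion resistance 9≥1).
Opt4: dominated by Opt2 (yield strength 574≥517, cost 58≤78, corrosion resistance 9≥3).
Opt5: not dominated (best yield strength).
Opt6: dominated by Opt2 (yield strength 574≥504, cost 58≤77, corrosion resistance 9≥1).
Opt7: dominated by Opt8 (yield strength 606≥314, cost 43≤45, corrosion resistance 6≥3).
Opt8: not dominated.
Opt9: dominated by Opt5 (yield strength 641≥599, cost 13≤73, corrosion resistance 2≥2).
Opt10: not dominated.
Pareto-optimal: Opt1, Opt2, Opt5, Opt8, Opt10 → 5.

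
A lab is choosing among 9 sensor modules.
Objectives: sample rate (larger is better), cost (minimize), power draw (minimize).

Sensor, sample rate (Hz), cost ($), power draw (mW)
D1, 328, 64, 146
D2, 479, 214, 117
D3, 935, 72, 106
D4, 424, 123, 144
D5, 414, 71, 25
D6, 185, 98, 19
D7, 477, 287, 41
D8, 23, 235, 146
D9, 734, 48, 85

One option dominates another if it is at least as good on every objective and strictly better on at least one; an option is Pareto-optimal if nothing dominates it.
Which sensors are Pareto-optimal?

D3, D5, D6, D7, D9

D1: dominated by D9 (sample rate 734≥328, cost 48≤64, power draw 85≤146).
D2: dominated by D3 (sample rate 935≥479, cost 72≤214, power draw 106≤117).
D3: not dominated (best sample rate).
D4: dominated by D3 (sample rate 935≥424, cost 72≤123, power draw 106≤144).
D5: not dominated.
D6: not dominated (best power draw).
D7: not dominated.
D8: dominated by D1 (sample rate 328≥23, cost 64≤235, power draw 146≤146).
D9: not dominated (best cost).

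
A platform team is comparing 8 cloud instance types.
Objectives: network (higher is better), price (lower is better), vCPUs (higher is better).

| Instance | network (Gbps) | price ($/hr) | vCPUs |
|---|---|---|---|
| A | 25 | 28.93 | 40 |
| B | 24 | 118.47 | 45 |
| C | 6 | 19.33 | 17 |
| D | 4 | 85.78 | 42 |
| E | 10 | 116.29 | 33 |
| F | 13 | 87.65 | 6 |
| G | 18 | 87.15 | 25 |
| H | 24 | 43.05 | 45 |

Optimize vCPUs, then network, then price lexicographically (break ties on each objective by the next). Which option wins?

H

First maximize vCPUs: best is 45, kept {B, H}.
Then maximize network: best is 24, kept {B, H}.
Then minimize price: best is 43.05, kept {H}.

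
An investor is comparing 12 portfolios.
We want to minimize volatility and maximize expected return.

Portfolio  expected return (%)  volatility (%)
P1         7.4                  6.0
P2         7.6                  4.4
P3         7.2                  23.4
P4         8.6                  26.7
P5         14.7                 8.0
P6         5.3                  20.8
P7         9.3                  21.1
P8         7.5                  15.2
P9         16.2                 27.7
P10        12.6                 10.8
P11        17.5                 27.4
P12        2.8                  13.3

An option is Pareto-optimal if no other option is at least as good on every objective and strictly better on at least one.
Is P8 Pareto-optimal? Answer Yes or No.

P2 vs P8: expected return 7.6≥7.5, volatility 4.4≤15.2 — P2 is at least as good on every objective and strictly better on at least one, so P2 dominates P8.

No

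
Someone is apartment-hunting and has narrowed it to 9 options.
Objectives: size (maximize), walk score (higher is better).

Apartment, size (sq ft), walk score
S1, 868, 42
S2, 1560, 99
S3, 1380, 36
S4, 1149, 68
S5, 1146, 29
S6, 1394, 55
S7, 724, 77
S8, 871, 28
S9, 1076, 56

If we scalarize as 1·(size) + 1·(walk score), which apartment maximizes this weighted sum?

S2

S1: 1·868 + 1·42 = 910
S2: 1·1560 + 1·99 = 1659
S3: 1·1380 + 1·36 = 1416
S4: 1·1149 + 1·68 = 1217
S5: 1·1146 + 1·29 = 1175
S6: 1·1394 + 1·55 = 1449
S7: 1·724 + 1·77 = 801
S8: 1·871 + 1·28 = 899
S9: 1·1076 + 1·56 = 1132
Highest: S2 at 1659.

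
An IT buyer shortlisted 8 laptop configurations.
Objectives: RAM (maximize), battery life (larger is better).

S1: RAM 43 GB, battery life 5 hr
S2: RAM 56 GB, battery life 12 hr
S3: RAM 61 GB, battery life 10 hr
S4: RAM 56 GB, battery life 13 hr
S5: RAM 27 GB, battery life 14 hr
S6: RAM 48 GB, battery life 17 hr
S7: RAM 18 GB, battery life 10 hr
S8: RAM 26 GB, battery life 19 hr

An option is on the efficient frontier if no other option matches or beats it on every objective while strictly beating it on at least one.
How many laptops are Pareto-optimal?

4

S1: dominated by S2 (RAM 56≥43, battery life 12≥5).
S2: dominated by S4 (RAM 56≥56, battery life 13≥12).
S3: not dominated (best RAM).
S4: not dominated.
S5: dominated by S6 (RAM 48≥27, battery life 17≥14).
S6: not dominated.
S7: dominated by S2 (RAM 56≥18, battery life 12≥10).
S8: not dominated (best battery life).
Pareto-optimal: S3, S4, S6, S8 → 4.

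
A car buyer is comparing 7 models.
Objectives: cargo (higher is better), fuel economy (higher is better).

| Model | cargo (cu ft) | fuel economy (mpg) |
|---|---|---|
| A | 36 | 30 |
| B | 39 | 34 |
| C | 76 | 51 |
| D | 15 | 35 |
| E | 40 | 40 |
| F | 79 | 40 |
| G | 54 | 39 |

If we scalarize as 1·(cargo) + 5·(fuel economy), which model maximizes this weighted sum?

A: 1·36 + 5·30 = 186
B: 1·39 + 5·34 = 209
C: 1·76 + 5·51 = 331
D: 1·15 + 5·35 = 190
E: 1·40 + 5·40 = 240
F: 1·79 + 5·40 = 279
G: 1·54 + 5·39 = 249
Highest: C at 331.

C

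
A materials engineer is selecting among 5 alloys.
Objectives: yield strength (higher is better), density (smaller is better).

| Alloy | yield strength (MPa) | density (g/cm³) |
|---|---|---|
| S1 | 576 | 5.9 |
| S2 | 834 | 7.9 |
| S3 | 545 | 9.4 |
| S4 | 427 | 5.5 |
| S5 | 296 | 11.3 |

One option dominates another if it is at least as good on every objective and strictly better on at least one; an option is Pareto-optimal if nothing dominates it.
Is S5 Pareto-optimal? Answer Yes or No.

S1 vs S5: yield strength 576≥296, density 5.9≤11.3 — S1 is at least as good on every objective and strictly better on at least one, so S1 dominates S5.

No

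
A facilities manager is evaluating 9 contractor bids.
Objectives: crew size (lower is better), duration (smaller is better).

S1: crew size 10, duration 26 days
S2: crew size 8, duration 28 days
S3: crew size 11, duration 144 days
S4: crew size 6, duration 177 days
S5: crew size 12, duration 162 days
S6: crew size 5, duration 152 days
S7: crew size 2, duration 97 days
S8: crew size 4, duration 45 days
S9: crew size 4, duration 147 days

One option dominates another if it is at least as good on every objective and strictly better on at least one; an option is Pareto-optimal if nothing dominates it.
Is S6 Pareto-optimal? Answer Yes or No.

S7 vs S6: crew size 2≤5, duration 97≤152 — S7 is at least as good on every objective and strictly better on at least one, so S7 dominates S6.

No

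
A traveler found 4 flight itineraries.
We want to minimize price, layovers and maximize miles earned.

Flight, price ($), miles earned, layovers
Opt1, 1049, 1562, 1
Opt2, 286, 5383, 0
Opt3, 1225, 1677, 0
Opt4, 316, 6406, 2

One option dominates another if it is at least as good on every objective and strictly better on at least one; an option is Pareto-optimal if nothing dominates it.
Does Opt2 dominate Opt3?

Yes

Opt2 vs Opt3: price 286≤1225, miles earned 5383≥1677, layovers 0≤0 — Opt2 is at least as good on every objective with at least one strict improvement.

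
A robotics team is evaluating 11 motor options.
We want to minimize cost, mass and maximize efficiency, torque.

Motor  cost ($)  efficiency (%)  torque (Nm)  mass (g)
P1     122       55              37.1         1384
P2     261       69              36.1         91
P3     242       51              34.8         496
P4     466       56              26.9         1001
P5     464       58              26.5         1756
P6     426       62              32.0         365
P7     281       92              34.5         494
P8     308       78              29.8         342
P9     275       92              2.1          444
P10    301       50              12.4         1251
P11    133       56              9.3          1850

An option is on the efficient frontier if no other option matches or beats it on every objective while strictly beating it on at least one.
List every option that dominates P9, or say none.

none

P1: worse on efficiency (55 vs 92).
P2: worse on efficiency (69 vs 92).
P3: worse on efficiency (51 vs 92).
P4: worse on cost (466 vs 275).
P5: worse on cost (464 vs 275).
P6: worse on cost (426 vs 275).
P7: worse on cost (281 vs 275).
P8: worse on cost (308 vs 275).
P10: worse on cost (301 vs 275).
P11: worse on efficiency (56 vs 92).
No option dominates P9.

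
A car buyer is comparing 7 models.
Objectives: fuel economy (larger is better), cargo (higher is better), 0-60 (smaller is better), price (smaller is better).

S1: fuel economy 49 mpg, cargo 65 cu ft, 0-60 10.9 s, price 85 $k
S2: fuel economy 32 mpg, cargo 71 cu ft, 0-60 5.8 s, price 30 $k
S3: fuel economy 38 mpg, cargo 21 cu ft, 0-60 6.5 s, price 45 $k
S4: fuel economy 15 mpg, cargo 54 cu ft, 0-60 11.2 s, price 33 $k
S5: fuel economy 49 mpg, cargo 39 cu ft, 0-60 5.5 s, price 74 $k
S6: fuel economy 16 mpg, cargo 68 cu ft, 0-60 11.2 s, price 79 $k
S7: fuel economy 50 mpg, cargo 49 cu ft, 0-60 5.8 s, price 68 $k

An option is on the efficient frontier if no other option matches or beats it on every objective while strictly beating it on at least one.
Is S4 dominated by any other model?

S2 vs S4: fuel economy 32≥15, cargo 71≥54, 0-60 5.8≤11.2, price 30≤33 — S2 is at least as good on every objective and strictly better on at least one, so S2 dominates S4.

Yes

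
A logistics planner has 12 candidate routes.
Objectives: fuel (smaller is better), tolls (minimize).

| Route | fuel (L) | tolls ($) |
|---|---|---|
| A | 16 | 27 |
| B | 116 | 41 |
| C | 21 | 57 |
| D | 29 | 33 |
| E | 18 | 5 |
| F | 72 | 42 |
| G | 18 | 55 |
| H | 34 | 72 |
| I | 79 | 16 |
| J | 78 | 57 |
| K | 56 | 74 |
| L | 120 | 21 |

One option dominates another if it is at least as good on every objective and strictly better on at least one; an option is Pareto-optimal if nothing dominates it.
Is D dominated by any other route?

Yes

A vs D: fuel 16≤29, tolls 27≤33 — A is at least as good on every objective and strictly better on at least one, so A dominates D.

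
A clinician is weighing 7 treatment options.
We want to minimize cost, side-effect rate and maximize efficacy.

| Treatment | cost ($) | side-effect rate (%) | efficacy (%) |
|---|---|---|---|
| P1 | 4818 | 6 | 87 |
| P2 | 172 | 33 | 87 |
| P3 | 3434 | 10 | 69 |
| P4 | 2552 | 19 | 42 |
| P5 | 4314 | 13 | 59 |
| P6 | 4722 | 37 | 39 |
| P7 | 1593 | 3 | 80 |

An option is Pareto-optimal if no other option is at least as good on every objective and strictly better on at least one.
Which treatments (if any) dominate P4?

P7: cost 1593≤2552, side-effect rate 3≤19, efficacy 80≥42 — dominates P4.
Others (P1, P2, P3, P5, P6) are each worse than P4 on at least one objective.

P7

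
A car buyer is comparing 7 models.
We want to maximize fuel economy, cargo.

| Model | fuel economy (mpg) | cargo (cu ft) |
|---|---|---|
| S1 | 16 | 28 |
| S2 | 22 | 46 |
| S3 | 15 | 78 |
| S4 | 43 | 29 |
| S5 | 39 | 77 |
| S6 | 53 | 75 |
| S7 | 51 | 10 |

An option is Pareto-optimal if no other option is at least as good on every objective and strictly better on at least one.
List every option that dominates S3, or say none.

none

S1: worse on cargo (28 vs 78).
S2: worse on cargo (46 vs 78).
S4: worse on cargo (29 vs 78).
S5: worse on cargo (77 vs 78).
S6: worse on cargo (75 vs 78).
S7: worse on cargo (10 vs 78).
No option dominates S3.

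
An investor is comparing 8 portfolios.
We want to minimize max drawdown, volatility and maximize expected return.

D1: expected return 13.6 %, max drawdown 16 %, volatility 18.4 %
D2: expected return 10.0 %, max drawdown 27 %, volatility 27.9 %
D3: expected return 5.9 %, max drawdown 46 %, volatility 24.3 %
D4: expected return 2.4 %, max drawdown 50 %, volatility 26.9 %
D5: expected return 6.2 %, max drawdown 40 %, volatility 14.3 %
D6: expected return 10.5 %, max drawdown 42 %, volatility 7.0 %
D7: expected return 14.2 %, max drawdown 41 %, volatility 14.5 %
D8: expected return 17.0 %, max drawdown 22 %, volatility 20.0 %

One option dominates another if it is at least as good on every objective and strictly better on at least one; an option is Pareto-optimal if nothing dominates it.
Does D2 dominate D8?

D2 vs D8: D2 is worse on expected return (10.0 vs 17.0), so it does not dominate D8.

No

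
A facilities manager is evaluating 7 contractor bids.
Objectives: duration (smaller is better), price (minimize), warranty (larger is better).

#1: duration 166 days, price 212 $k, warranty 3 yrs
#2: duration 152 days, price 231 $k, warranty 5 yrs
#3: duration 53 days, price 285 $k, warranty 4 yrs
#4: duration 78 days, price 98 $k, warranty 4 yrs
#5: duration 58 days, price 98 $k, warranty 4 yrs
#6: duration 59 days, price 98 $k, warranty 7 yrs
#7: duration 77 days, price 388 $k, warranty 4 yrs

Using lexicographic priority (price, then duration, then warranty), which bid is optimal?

First minimize price: best is 98, kept {#4, #5, #6}.
Then minimize duration: best is 58, kept {#5}.

#5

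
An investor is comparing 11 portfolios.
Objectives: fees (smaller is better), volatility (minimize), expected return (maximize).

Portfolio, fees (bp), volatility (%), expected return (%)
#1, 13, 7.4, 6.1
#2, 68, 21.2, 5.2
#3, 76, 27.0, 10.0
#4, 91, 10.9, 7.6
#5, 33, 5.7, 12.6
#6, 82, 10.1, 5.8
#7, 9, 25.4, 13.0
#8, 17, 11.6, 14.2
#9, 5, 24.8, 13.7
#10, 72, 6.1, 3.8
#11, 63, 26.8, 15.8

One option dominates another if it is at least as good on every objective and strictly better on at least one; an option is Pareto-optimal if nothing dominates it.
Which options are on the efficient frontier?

#1: not dominated.
#2: dominated by #1 (fees 13≤68, volatility 7.4≤21.2, expected return 6.1≥5.2).
#3: dominated by #5 (fees 33≤76, volatility 5.7≤27.0, expected return 12.6≥10.0).
#4: dominated by #5 (fees 33≤91, volatility 5.7≤10.9, expected return 12.6≥7.6).
#5: not dominated (best volatility).
#6: dominated by #1 (fees 13≤82, volatility 7.4≤10.1, expected return 6.1≥5.8).
#7: dominated by #9 (fees 5≤9, volatility 24.8≤25.4, expected return 13.7≥13.0).
#8: not dominated.
#9: not dominated (best fees).
#10: dominated by #5 (fees 33≤72, volatility 5.7≤6.1, expected return 12.6≥3.8).
#11: not dominated (best expected return).

#1, #5, #8, #9, #11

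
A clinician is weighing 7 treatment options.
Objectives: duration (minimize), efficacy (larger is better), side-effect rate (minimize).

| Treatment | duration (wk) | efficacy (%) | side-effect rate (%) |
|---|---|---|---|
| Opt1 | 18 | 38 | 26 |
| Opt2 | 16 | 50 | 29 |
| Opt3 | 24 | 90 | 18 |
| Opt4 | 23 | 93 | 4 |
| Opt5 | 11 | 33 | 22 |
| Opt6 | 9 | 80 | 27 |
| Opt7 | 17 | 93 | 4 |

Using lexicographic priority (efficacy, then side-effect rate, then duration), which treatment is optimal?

Opt7

First maximize efficacy: best is 93, kept {Opt4, Opt7}.
Then minimize side-effect rate: best is 4, kept {Opt4, Opt7}.
Then minimize duration: best is 17, kept {Opt7}.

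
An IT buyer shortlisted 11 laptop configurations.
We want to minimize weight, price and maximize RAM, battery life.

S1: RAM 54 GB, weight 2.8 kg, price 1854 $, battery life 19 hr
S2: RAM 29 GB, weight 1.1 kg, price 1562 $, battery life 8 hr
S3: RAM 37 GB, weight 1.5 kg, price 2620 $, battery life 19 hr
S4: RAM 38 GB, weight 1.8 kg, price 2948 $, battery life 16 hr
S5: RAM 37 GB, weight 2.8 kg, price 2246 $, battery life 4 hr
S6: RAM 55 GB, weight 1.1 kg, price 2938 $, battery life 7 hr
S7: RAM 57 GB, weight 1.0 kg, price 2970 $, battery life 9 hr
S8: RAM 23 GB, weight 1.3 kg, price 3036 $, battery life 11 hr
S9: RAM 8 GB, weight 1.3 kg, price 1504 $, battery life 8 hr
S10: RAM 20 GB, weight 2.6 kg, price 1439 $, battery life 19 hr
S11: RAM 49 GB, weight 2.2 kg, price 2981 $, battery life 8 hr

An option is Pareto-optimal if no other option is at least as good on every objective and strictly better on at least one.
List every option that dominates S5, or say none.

S1

S1: RAM 54≥37, weight 2.8≤2.8, price 1854≤2246, battery life 19≥4 — dominates S5.
Others (S2, S3, S4, S6, S7, S8, S9, S10, S11) are each worse than S5 on at least one objective.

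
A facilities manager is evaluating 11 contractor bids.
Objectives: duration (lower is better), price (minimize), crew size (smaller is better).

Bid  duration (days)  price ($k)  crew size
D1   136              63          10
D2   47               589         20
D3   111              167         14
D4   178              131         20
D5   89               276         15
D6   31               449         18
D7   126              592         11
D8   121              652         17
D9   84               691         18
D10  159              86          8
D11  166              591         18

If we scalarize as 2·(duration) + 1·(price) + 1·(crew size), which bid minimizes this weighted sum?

D1: 2·136 + 1·63 + 1·10 = 345
D2: 2·47 + 1·589 + 1·20 = 703
D3: 2·111 + 1·167 + 1·14 = 403
D4: 2·178 + 1·131 + 1·20 = 507
D5: 2·89 + 1·276 + 1·15 = 469
D6: 2·31 + 1·449 + 1·18 = 529
D7: 2·126 + 1·592 + 1·11 = 855
D8: 2·121 + 1·652 + 1·17 = 911
D9: 2·84 + 1·691 + 1·18 = 877
D10: 2·159 + 1·86 + 1·8 = 412
D11: 2·166 + 1·591 + 1·18 = 941
Lowest: D1 at 345.

D1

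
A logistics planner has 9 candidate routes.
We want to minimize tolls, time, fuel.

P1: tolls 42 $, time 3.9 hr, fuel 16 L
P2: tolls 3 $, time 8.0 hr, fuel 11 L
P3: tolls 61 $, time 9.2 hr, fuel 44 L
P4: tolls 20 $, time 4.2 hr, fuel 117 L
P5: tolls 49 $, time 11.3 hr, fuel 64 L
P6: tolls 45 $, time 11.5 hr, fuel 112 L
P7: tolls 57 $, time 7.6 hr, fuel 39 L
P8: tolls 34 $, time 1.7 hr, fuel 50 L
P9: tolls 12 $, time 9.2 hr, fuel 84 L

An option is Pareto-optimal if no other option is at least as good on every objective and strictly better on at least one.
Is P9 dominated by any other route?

P2 vs P9: tolls 3≤12, time 8.0≤9.2, fuel 11≤84 — P2 is at least as good on every objective and strictly better on at least one, so P2 dominates P9.

Yes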